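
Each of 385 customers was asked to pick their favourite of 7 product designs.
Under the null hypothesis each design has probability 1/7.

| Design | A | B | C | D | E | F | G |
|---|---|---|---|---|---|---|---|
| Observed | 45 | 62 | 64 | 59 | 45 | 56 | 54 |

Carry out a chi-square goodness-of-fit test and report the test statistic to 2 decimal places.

6.33

Under H₀ each category has probability 1/7, so each expected count is 385/7 = 55.
cat         O        E   (O−E)²/E
A          45       55      1.818
B          62       55      0.891
C          64       55      1.473
D          59       55      0.291
E          45       55      1.818
F          56       55      0.018
G          54       55      0.018
Sum = 6.33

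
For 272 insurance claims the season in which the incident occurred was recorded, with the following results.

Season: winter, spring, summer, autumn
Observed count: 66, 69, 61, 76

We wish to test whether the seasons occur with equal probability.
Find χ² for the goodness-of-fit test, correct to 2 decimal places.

1.74

Under H₀ each category has probability 1/4, so each expected count is 272/4 = 68.
winter: (66 − 68)²/68 = 4/68 = 0.059
spring: (69 − 68)²/68 = 1/68 = 0.015
summer: (61 − 68)²/68 = 49/68 = 0.721
autumn: (76 − 68)²/68 = 64/68 = 0.941
Sum = 1.74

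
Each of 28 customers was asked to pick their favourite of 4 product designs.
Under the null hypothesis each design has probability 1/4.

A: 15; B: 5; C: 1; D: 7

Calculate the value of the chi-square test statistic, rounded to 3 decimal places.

14.857

Expected count for each of the 4 categories: 28/4 = 7.
χ² = (15−7)²/7 + (5−7)²/7 + (1−7)²/7 + (7−7)²/7
   = 9.1429 + 0.5714 + 5.1429 + 0.0000
Sum = 14.857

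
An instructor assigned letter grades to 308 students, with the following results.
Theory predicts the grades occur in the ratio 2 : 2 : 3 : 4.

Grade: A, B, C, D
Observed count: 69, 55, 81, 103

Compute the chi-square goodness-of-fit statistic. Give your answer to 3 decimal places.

Ratio total = 11. Expected counts: 308×2/11 = 56, 308×2/11 = 56, 308×3/11 = 84, 308×4/11 = 112.
cat         O        E   (O−E)²/E
A          69       56     3.0179
B          55       56     0.0179
C          81       84     0.1071
D         103      112     0.7232
Sum = 3.866

3.866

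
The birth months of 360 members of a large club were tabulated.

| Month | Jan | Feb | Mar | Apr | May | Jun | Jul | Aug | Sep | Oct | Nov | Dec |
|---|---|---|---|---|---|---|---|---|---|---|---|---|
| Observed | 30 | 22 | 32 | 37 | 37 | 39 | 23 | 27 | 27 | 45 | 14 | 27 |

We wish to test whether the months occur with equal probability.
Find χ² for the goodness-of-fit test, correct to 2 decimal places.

26.80

Under H₀ each category has probability 1/12, so each expected count is 360/12 = 30.
Jan: (30 − 30)²/30 = 0/30 = 0.000
Feb: (22 − 30)²/30 = 64/30 = 2.133
Mar: (32 − 30)²/30 = 4/30 = 0.133
Apr: (37 − 30)²/30 = 49/30 = 1.633
May: (37 − 30)²/30 = 49/30 = 1.633
Jun: (39 − 30)²/30 = 81/30 = 2.700
Jul: (23 − 30)²/30 = 49/30 = 1.633
Aug: (27 − 30)²/30 = 9/30 = 0.300
Sep: (27 − 30)²/30 = 9/30 = 0.300
Oct: (45 − 30)²/30 = 225/30 = 7.500
Nov: (14 − 30)²/30 = 256/30 = 8.533
Dec: (27 − 30)²/30 = 9/30 = 0.300
Sum = 26.80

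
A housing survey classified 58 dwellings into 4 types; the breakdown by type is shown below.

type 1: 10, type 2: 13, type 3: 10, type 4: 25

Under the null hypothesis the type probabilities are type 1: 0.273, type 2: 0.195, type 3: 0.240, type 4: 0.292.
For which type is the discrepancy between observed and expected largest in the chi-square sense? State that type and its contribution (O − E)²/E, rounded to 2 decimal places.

type 4, 3.84

Expected counts E_i = n·p_i: 58×0.273 = 15.834, 58×0.195 = 11.31, 58×0.240 = 13.92, 58×0.292 = 16.936.
cat         O        E   (O−E)²/E
type 1     10   15.834      2.150
type 2     13    11.31      0.253
type 3     10    13.92      1.104
type 4     25   16.936      3.840
The largest term is for type 4: 3.84.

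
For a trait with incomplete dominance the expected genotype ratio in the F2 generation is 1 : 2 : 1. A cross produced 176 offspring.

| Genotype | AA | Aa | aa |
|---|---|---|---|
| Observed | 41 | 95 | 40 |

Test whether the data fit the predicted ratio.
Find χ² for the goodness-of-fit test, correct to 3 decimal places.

1.125

Ratio total = 4. Expected counts: 176×1/4 = 44, 176×2/4 = 88, 176×1/4 = 44.
AA: (41 − 44)²/44 = 9/44 = 0.2045
Aa: (95 − 88)²/88 = 49/88 = 0.5568
aa: (40 − 44)²/44 = 16/44 = 0.3636
Sum = 1.125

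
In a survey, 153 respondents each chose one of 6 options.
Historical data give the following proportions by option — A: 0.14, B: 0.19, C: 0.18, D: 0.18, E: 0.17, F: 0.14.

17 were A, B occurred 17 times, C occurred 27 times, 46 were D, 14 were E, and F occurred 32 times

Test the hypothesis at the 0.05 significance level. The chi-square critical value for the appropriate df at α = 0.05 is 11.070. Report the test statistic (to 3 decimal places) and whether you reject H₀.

29.079; reject

Expected counts E_i = n·p_i: 153×0.14 = 21.42, 153×0.19 = 29.07, 153×0.18 = 27.54, 153×0.18 = 27.54, 153×0.17 = 26.01, 153×0.14 = 21.42.
A: (17 − 21.42)²/21.42 = 19.5364/21.42 = 0.9121
B: (17 − 29.07)²/29.07 = 145.6849/29.07 = 5.0115
C: (27 − 27.54)²/27.54 = 0.2916/27.54 = 0.0106
D: (46 − 27.54)²/27.54 = 340.7716/27.54 = 12.3737
E: (14 − 26.01)²/26.01 = 144.2401/26.01 = 5.5456
F: (32 − 21.42)²/21.42 = 111.9364/21.42 = 5.2258
Sum = 29.079
df = 5. Since 29.079 > 11.070, we reject H₀.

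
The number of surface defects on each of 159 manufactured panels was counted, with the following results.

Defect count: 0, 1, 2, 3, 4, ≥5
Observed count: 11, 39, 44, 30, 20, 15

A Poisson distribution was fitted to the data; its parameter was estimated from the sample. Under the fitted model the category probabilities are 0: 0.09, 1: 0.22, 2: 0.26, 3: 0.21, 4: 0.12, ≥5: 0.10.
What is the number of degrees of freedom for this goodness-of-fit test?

There are k = 6 categories and 1 parameter estimated from the data, so df = 6 − 1 − 1 = 4.

4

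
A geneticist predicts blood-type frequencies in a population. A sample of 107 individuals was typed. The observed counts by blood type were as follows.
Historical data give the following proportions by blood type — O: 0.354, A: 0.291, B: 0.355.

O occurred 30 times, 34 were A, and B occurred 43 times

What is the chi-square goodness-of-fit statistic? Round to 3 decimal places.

Expected counts E_i = n·p_i: 107×0.354 = 37.878, 107×0.291 = 31.137, 107×0.355 = 37.985.
χ² = (30−37.878)²/37.878 + (34−31.137)²/31.137 + (43−37.985)²/37.985
   = 1.6385 + 0.2632 + 0.6621
Sum = 2.564

2.564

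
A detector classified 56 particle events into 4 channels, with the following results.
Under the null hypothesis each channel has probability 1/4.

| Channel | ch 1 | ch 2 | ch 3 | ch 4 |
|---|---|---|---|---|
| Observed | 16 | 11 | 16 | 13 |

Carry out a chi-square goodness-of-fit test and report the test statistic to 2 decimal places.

1.29

Expected count for each of the 4 categories: 56/4 = 14.
χ² = (16−14)²/14 + (11−14)²/14 + (16−14)²/14 + (13−14)²/14
   = 0.286 + 0.643 + 0.286 + 0.071
Sum = 1.29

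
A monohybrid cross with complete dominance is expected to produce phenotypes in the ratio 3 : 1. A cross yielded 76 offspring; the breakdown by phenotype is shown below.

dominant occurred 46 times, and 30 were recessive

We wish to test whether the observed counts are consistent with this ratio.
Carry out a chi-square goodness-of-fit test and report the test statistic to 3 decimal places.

8.491

Ratio total = 4. Expected counts: 76×3/4 = 57, 76×1/4 = 19.
χ² = (46−57)²/57 + (30−19)²/19
   = 2.1228 + 6.3684
Sum = 8.491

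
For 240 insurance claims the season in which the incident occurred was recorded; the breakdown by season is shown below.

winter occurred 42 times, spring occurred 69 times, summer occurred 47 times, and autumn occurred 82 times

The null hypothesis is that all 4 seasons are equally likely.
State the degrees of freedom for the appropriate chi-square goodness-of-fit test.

There are k = 4 categories and no parameters were estimated from the data, so df = 4 − 1 = 3.

3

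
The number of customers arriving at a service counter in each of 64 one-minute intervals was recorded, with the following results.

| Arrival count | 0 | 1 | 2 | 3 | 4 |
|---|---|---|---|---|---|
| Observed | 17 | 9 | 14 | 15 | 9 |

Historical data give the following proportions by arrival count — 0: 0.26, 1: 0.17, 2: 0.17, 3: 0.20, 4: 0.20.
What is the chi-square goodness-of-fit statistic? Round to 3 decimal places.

Expected counts E_i = n·p_i: 64×0.26 = 16.64, 64×0.17 = 10.88, 64×0.17 = 10.88, 64×0.20 = 12.8, 64×0.20 = 12.8.
χ² = (17−16.64)²/16.64 + (9−10.88)²/10.88 + (14−10.88)²/10.88 + (15−12.8)²/12.8 + (9−12.8)²/12.8
   = 0.0078 + 0.3249 + 0.8947 + 0.3781 + 1.1281
Sum = 2.734

2.734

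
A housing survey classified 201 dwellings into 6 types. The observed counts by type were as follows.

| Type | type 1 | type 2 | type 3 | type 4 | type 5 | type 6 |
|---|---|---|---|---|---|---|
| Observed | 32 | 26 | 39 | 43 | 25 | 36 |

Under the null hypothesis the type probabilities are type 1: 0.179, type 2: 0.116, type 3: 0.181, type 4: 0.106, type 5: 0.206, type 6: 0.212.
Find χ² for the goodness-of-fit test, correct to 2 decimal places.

Expected counts E_i = n·p_i: 201×0.179 = 35.979, 201×0.116 = 23.316, 201×0.181 = 36.381, 201×0.106 = 21.306, 201×0.206 = 41.406, 201×0.212 = 42.612.
cat         O        E   (O−E)²/E
type 1     32   35.979      0.440
type 2     26   23.316      0.309
type 3     39   36.381      0.189
type 4     43   21.306     22.089
type 5     25   41.406      6.500
type 6     36   42.612      1.026
Sum = 30.55

30.55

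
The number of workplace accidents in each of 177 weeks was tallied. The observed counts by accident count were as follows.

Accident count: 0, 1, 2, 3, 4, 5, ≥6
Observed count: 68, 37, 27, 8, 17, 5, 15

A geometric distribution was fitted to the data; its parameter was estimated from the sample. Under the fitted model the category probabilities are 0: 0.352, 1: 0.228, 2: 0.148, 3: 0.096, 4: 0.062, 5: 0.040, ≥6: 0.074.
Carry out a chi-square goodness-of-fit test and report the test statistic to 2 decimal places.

9.78

Expected counts E_i = n·p_i: 177×0.352 = 62.304, 177×0.228 = 40.356, 177×0.148 = 26.196, 177×0.096 = 16.992, 177×0.062 = 10.974, 177×0.040 = 7.08, 177×0.074 = 13.098.
χ² = (68−62.304)²/62.304 + (37−40.356)²/40.356 + (27−26.196)²/26.196 + (8−16.992)²/16.992 + (17−10.974)²/10.974 + (5−7.08)²/7.08 + (15−13.098)²/13.098
   = 0.521 + 0.279 + 0.025 + 4.758 + 3.309 + 0.611 + 0.276
Sum = 9.78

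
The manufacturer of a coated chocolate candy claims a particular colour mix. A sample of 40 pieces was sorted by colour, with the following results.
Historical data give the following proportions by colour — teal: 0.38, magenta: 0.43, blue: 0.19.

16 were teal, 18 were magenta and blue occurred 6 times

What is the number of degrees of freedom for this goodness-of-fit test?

2

There are k = 3 categories and no parameters were estimated from the data, so df = 3 − 1 = 2.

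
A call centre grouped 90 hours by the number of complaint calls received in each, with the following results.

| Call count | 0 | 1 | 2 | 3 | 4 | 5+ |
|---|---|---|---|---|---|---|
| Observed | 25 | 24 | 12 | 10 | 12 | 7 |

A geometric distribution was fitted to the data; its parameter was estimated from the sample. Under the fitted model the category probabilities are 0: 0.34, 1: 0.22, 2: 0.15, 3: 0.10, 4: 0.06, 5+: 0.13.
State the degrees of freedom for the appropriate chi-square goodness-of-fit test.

There are k = 6 categories and 1 parameter estimated from the data, so df = 6 − 1 − 1 = 4.

4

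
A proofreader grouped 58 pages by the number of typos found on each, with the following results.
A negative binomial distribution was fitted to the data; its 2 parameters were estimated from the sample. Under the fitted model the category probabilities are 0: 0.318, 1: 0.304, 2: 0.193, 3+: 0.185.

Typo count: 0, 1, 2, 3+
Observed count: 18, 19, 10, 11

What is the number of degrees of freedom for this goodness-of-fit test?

1

There are k = 4 categories and 2 parameters estimated from the data, so df = 4 − 1 − 2 = 1.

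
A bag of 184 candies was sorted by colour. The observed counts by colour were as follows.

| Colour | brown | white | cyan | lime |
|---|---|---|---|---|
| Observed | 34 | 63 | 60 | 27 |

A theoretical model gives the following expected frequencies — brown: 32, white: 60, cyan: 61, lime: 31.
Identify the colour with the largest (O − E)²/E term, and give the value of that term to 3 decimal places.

lime, 0.516

brown: (34 − 32)²/32 = 4/32 = 0.1250
white: (63 − 60)²/60 = 9/60 = 0.1500
cyan: (60 − 61)²/61 = 1/61 = 0.0164
lime: (27 − 31)²/31 = 16/31 = 0.5161
The largest term is for lime: 0.516.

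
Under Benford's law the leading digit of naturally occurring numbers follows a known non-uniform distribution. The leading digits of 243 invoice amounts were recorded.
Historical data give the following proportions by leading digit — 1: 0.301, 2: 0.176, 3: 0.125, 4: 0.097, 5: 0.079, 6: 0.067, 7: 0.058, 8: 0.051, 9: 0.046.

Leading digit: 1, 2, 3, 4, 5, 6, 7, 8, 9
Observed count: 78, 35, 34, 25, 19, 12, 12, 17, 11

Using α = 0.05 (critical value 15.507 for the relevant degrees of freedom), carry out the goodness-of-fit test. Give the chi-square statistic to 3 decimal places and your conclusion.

5.407; do not reject

Expected counts E_i = n·p_i: 243×0.301 = 73.143, 243×0.176 = 42.768, 243×0.125 = 30.375, 243×0.097 = 23.571, 243×0.079 = 19.197, 243×0.067 = 16.281, 243×0.058 = 14.094, 243×0.051 = 12.393, 243×0.046 = 11.178.
1: (78 − 73.143)²/73.143 = 23.590449/73.143 = 0.3225
2: (35 − 42.768)²/42.768 = 60.341824/42.768 = 1.4109
3: (34 − 30.375)²/30.375 = 13.140625/30.375 = 0.4326
4: (25 − 23.571)²/23.571 = 2.042041/23.571 = 0.0866
5: (19 − 19.197)²/19.197 = 0.038809/19.197 = 0.0020
6: (12 − 16.281)²/16.281 = 18.326961/16.281 = 1.1257
7: (12 − 14.094)²/14.094 = 4.384836/14.094 = 0.3111
8: (17 − 12.393)²/12.393 = 21.224449/12.393 = 1.7126
9: (11 − 11.178)²/11.178 = 0.031684/11.178 = 0.0028
Sum = 5.407
df = 8. Since 5.407 < 15.507, we do not reject H₀.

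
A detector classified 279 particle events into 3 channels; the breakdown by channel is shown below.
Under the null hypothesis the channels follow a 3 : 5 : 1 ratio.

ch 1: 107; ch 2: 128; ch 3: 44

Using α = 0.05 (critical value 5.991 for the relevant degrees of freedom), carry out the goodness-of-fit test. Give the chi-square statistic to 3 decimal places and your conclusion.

12.262; reject

Ratio total = 9. Expected counts: 279×3/9 = 93, 279×5/9 = 155, 279×1/9 = 31.
ch 1: (107 − 93)²/93 = 196/93 = 2.1075
ch 2: (128 − 155)²/155 = 729/155 = 4.7032
ch 3: (44 − 31)²/31 = 169/31 = 5.4516
Sum = 12.262
df = 2. Since 12.262 > 5.991, we reject H₀.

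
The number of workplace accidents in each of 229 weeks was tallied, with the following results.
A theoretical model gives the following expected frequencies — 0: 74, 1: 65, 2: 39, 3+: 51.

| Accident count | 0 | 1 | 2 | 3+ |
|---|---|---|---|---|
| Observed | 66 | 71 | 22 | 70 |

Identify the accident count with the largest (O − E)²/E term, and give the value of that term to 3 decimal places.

0: (66 − 74)²/74 = 64/74 = 0.8649
1: (71 − 65)²/65 = 36/65 = 0.5538
2: (22 − 39)²/39 = 289/39 = 7.4103
3+: (70 − 51)²/51 = 361/51 = 7.0784
The largest term is for 2: 7.410.

2, 7.410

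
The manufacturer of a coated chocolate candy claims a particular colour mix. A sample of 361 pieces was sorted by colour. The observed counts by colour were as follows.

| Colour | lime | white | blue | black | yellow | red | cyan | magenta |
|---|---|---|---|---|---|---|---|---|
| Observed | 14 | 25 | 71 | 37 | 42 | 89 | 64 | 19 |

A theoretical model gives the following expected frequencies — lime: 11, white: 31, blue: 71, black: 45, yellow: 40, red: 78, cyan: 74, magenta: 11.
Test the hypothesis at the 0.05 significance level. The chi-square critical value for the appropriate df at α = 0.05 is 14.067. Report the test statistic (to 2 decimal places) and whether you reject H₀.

lime: (14 − 11)²/11 = 9/11 = 0.818
white: (25 − 31)²/31 = 36/31 = 1.161
blue: (71 − 71)²/71 = 0/71 = 0.000
black: (37 − 45)²/45 = 64/45 = 1.422
yellow: (42 − 40)²/40 = 4/40 = 0.100
red: (89 − 78)²/78 = 121/78 = 1.551
cyan: (64 − 74)²/74 = 100/74 = 1.351
magenta: (19 − 11)²/11 = 64/11 = 5.818
Sum = 12.22
df = 7. Since 12.22 < 14.067, we do not reject H₀.

12.22; do not reject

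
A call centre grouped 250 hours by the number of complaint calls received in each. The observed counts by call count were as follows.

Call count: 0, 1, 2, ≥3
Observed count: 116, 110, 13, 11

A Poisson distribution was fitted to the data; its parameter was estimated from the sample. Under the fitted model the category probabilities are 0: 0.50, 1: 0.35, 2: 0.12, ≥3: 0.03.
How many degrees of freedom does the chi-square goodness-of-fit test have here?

2

There are k = 4 categories and 1 parameter estimated from the data, so df = 4 − 1 − 1 = 2.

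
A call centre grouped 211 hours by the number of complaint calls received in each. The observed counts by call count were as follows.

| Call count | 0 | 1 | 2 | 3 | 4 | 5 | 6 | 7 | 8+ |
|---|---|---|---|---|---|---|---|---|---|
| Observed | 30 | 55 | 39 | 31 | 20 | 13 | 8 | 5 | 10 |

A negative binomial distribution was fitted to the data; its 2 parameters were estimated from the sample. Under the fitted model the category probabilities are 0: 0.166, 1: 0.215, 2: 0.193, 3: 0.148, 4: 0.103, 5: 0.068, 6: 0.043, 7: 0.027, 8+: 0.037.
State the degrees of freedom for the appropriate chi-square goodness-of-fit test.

There are k = 9 categories and 2 parameters estimated from the data, so df = 9 − 1 − 2 = 6.

6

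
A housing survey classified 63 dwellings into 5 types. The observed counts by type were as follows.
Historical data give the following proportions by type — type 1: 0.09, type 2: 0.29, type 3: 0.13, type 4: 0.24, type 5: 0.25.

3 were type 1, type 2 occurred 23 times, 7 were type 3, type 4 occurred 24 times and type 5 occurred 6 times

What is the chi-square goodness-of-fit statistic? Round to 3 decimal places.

13.906

Expected counts E_i = n·p_i: 63×0.09 = 5.67, 63×0.29 = 18.27, 63×0.13 = 8.19, 63×0.24 = 15.12, 63×0.25 = 15.75.
type 1: (3 − 5.67)²/5.67 = 7.1289/5.67 = 1.2573
type 2: (23 − 18.27)²/18.27 = 22.3729/18.27 = 1.2246
type 3: (7 − 8.19)²/8.19 = 1.4161/8.19 = 0.1729
type 4: (24 − 15.12)²/15.12 = 78.8544/15.12 = 5.2152
type 5: (6 − 15.75)²/15.75 = 95.0625/15.75 = 6.0357
Sum = 13.906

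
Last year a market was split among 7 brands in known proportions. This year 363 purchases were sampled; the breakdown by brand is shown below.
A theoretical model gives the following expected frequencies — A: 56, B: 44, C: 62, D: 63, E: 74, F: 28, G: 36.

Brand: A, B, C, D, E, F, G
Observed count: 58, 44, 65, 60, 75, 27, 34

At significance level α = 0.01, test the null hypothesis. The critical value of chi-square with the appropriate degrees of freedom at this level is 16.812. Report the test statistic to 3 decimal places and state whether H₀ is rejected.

0.520; do not reject

A: (58 − 56)²/56 = 4/56 = 0.0714
B: (44 − 44)²/44 = 0/44 = 0.0000
C: (65 − 62)²/62 = 9/62 = 0.1452
D: (60 − 63)²/63 = 9/63 = 0.1429
E: (75 − 74)²/74 = 1/74 = 0.0135
F: (27 − 28)²/28 = 1/28 = 0.0357
G: (34 − 36)²/36 = 4/36 = 0.1111
Sum = 0.520
df = 6. Since 0.520 < 16.812, we do not reject H₀.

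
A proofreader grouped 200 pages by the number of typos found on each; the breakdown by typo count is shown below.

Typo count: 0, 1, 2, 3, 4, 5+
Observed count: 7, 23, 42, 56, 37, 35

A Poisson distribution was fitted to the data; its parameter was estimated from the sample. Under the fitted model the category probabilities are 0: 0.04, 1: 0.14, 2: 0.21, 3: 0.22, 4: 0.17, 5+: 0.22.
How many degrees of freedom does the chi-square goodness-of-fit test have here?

There are k = 6 categories and 1 parameter estimated from the data, so df = 6 − 1 − 1 = 4.

4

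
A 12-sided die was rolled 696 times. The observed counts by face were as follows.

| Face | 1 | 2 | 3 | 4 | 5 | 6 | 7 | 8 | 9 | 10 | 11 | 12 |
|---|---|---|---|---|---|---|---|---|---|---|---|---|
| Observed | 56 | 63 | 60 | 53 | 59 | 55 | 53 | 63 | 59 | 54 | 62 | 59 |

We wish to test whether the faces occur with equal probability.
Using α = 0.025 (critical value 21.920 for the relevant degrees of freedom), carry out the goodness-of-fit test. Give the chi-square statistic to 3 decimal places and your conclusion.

2.621; do not reject

Under H₀ each category has probability 1/12, so each expected count is 696/12 = 58.
cat         O        E   (O−E)²/E
1          56       58     0.0690
2          63       58     0.4310
3          60       58     0.0690
4          53       58     0.4310
5          59       58     0.0172
6          55       58     0.1552
7          53       58     0.4310
8          63       58     0.4310
9          59       58     0.0172
10         54       58     0.2759
11         62       58     0.2759
12         59       58     0.0172
Sum = 2.621
df = 11. Since 2.621 < 21.920, we do not reject H₀.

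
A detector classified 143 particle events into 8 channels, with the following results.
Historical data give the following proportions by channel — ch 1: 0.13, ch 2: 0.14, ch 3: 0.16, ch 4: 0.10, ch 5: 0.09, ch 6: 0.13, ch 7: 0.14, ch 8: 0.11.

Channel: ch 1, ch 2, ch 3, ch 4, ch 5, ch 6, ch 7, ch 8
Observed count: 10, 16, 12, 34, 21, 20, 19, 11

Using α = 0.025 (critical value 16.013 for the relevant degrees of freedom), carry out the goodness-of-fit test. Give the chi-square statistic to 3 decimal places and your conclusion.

Expected counts E_i = n·p_i: 143×0.13 = 18.59, 143×0.14 = 20.02, 143×0.16 = 22.88, 143×0.10 = 14.3, 143×0.09 = 12.87, 143×0.13 = 18.59, 143×0.14 = 20.02, 143×0.11 = 15.73.
χ² = (10−18.59)²/18.59 + (16−20.02)²/20.02 + (12−22.88)²/22.88 + (34−14.3)²/14.3 + (21−12.87)²/12.87 + (20−18.59)²/18.59 + (19−20.02)²/20.02 + (11−15.73)²/15.73
   = 3.9692 + 0.8072 + 5.1737 + 27.1392 + 5.1357 + 0.1069 + 0.0520 + 1.4223
Sum = 43.806
df = 7. Since 43.806 > 16.013, we reject H₀.

43.806; reject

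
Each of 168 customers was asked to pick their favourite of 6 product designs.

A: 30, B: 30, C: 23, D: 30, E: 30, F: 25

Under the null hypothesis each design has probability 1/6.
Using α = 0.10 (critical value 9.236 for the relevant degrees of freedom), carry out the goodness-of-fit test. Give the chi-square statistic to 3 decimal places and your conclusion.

Under H₀ each category has probability 1/6, so each expected count is 168/6 = 28.
A: (30 − 28)²/28 = 4/28 = 0.1429
B: (30 − 28)²/28 = 4/28 = 0.1429
C: (23 − 28)²/28 = 25/28 = 0.8929
D: (30 − 28)²/28 = 4/28 = 0.1429
E: (30 − 28)²/28 = 4/28 = 0.1429
F: (25 − 28)²/28 = 9/28 = 0.3214
Sum = 1.786
df = 5. Since 1.786 < 9.236, we do not reject H₀.

1.786; do not reject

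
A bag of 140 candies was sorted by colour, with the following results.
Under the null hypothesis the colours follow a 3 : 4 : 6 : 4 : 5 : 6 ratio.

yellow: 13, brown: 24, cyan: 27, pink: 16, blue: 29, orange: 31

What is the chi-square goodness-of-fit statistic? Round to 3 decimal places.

Ratio total = 28. Expected counts: 140×3/28 = 15, 140×4/28 = 20, 140×6/28 = 30, 140×4/28 = 20, 140×5/28 = 25, 140×6/28 = 30.
yellow: (13 − 15)²/15 = 4/15 = 0.2667
brown: (24 − 20)²/20 = 16/20 = 0.8000
cyan: (27 − 30)²/30 = 9/30 = 0.3000
pink: (16 − 20)²/20 = 16/20 = 0.8000
blue: (29 − 25)²/25 = 16/25 = 0.6400
orange: (31 − 30)²/30 = 1/30 = 0.0333
Sum = 2.840

2.840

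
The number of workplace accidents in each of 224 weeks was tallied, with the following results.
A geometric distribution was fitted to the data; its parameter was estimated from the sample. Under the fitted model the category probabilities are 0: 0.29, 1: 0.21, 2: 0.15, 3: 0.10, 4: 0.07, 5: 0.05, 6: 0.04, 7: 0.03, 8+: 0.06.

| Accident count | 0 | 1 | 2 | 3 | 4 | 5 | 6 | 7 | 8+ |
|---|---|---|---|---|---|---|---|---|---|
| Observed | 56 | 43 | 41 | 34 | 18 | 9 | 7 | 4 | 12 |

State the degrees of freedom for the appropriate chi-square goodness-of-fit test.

There are k = 9 categories and 1 parameter estimated from the data, so df = 9 − 1 − 1 = 7.

7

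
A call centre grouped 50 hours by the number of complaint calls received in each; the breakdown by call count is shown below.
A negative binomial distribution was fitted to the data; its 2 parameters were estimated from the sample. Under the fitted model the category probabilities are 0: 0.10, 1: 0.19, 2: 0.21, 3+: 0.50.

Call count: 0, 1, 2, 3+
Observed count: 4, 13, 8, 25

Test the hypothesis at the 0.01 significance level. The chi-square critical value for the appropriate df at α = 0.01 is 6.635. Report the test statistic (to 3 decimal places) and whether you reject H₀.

2.085; do not reject

Expected counts E_i = n·p_i: 50×0.10 = 5, 50×0.19 = 9.5, 50×0.21 = 10.5, 50×0.50 = 25.
χ² = (4−5)²/5 + (13−9.5)²/9.5 + (8−10.5)²/10.5 + (25−25)²/25
   = 0.2000 + 1.2895 + 0.5952 + 0.0000
Sum = 2.085
df = 1. Since 2.085 < 6.635, we do not reject H₀.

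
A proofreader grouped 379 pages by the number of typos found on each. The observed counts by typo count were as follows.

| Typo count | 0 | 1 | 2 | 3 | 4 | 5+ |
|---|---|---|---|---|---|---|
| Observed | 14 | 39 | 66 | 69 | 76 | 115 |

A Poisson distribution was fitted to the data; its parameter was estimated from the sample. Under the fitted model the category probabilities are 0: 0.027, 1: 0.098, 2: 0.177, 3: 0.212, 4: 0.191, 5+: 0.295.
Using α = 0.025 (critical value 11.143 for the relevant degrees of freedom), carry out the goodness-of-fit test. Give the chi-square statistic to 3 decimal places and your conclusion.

3.371; do not reject

Expected counts E_i = n·p_i: 379×0.027 = 10.233, 379×0.098 = 37.142, 379×0.177 = 67.083, 379×0.212 = 80.348, 379×0.191 = 72.389, 379×0.295 = 111.805.
χ² = (14−10.233)²/10.233 + (39−37.142)²/37.142 + (66−67.083)²/67.083 + (69−80.348)²/80.348 + (76−72.389)²/72.389 + (115−111.805)²/111.805
   = 1.3867 + 0.0929 + 0.0175 + 1.6027 + 0.1801 + 0.0913
Sum = 3.371
df = 4. Since 3.371 < 11.143, we do not reject H₀.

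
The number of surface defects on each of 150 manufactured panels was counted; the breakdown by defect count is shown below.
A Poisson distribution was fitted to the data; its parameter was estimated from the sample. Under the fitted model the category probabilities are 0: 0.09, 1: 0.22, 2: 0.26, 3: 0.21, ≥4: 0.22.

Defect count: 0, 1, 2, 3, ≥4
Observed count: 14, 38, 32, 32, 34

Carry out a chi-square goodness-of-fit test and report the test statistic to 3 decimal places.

2.071

Expected counts E_i = n·p_i: 150×0.09 = 13.5, 150×0.22 = 33, 150×0.26 = 39, 150×0.21 = 31.5, 150×0.22 = 33.
0: (14 − 13.5)²/13.5 = 0.25/13.5 = 0.0185
1: (38 − 33)²/33 = 25/33 = 0.7576
2: (32 − 39)²/39 = 49/39 = 1.2564
3: (32 − 31.5)²/31.5 = 0.25/31.5 = 0.0079
≥4: (34 − 33)²/33 = 1/33 = 0.0303
Sum = 2.071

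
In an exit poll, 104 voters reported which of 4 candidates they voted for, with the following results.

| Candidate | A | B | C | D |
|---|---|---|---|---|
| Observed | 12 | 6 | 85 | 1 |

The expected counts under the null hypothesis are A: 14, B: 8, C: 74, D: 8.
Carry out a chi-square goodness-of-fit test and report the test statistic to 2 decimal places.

8.55

A: (12 − 14)²/14 = 4/14 = 0.286
B: (6 − 8)²/8 = 4/8 = 0.500
C: (85 − 74)²/74 = 121/74 = 1.635
D: (1 − 8)²/8 = 49/8 = 6.125
Sum = 8.55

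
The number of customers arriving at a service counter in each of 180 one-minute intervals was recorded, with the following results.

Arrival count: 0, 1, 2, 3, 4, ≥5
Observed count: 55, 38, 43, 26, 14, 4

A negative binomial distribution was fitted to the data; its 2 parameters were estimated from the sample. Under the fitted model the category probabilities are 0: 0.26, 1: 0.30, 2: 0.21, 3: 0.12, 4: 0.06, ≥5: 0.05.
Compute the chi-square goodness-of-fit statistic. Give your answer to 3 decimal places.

Expected counts E_i = n·p_i: 180×0.26 = 46.8, 180×0.30 = 54, 180×0.21 = 37.8, 180×0.12 = 21.6, 180×0.06 = 10.8, 180×0.05 = 9.
χ² = (55−46.8)²/46.8 + (38−54)²/54 + (43−37.8)²/37.8 + (26−21.6)²/21.6 + (14−10.8)²/10.8 + (4−9)²/9
   = 1.4368 + 4.7407 + 0.7153 + 0.8963 + 0.9481 + 2.7778
Sum = 11.515

11.515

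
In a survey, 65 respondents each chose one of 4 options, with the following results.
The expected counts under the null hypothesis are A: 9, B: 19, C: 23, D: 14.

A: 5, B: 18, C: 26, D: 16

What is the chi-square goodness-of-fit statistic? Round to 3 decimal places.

χ² = (5−9)²/9 + (18−19)²/19 + (26−23)²/23 + (16−14)²/14
   = 1.7778 + 0.0526 + 0.3913 + 0.2857
Sum = 2.507

2.507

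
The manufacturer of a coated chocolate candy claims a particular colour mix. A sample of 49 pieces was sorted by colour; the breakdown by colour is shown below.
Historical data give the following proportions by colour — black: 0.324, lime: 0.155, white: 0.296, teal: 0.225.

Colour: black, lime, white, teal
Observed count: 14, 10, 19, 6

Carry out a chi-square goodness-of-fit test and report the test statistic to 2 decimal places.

Expected counts E_i = n·p_i: 49×0.324 = 15.876, 49×0.155 = 7.595, 49×0.296 = 14.504, 49×0.225 = 11.025.
cat         O        E   (O−E)²/E
black      14   15.876      0.222
lime       10    7.595      0.762
white      19   14.504      1.394
teal        6   11.025      2.290
Sum = 4.67

4.67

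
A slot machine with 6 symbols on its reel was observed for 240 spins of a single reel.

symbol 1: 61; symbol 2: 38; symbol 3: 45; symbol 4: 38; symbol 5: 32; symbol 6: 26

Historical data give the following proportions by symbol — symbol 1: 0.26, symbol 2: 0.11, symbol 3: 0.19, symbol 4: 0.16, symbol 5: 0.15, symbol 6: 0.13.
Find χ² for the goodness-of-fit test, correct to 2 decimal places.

Expected counts E_i = n·p_i: 240×0.26 = 62.4, 240×0.11 = 26.4, 240×0.19 = 45.6, 240×0.16 = 38.4, 240×0.15 = 36, 240×0.13 = 31.2.
cat           O        E   (O−E)²/E
symbol 1     61     62.4      0.031
symbol 2     38     26.4      5.097
symbol 3     45     45.6      0.008
symbol 4     38     38.4      0.004
symbol 5     32       36      0.444
symbol 6     26     31.2      0.867
Sum = 6.45

6.45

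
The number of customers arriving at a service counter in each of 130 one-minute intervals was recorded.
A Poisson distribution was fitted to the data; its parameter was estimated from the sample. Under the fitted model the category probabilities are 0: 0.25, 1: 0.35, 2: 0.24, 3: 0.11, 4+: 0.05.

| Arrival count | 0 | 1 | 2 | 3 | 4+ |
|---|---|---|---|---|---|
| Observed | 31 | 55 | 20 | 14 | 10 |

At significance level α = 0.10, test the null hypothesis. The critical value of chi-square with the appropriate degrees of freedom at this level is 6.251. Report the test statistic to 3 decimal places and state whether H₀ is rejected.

Expected counts E_i = n·p_i: 130×0.25 = 32.5, 130×0.35 = 45.5, 130×0.24 = 31.2, 130×0.11 = 14.3, 130×0.05 = 6.5.
χ² = (31−32.5)²/32.5 + (55−45.5)²/45.5 + (20−31.2)²/31.2 + (14−14.3)²/14.3 + (10−6.5)²/6.5
   = 0.0692 + 1.9835 + 4.0205 + 0.0063 + 1.8846
Sum = 7.964
df = 3. Since 7.964 > 6.251, we reject H₀.

7.964; reject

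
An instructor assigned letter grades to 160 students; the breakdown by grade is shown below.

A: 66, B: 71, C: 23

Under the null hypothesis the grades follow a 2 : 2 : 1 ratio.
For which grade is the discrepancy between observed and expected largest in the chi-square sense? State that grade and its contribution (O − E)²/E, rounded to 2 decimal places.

C, 2.53

Ratio total = 5. Expected counts: 160×2/5 = 64, 160×2/5 = 64, 160×1/5 = 32.
χ² = (66−64)²/64 + (71−64)²/64 + (23−32)²/32
   = 0.063 + 0.766 + 2.531
The largest term is for C: 2.53.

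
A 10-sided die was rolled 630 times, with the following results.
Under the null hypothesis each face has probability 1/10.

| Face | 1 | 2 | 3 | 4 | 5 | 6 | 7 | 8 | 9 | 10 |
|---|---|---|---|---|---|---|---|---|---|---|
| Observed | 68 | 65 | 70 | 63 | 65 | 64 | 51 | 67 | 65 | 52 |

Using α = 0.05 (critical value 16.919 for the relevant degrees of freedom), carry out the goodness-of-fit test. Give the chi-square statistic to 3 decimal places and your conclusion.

Expected count for each of the 10 categories: 630/10 = 63.
χ² = (68−63)²/63 + (65−63)²/63 + (70−63)²/63 + (63−63)²/63 + (65−63)²/63 + (64−63)²/63 + (51−63)²/63 + (67−63)²/63 + (65−63)²/63 + (52−63)²/63
   = 0.3968 + 0.0635 + 0.7778 + 0.0000 + 0.0635 + 0.0159 + 2.2857 + 0.2540 + 0.0635 + 1.9206
Sum = 5.841
df = 9. Since 5.841 < 16.919, we do not reject H₀.

5.841; do not reject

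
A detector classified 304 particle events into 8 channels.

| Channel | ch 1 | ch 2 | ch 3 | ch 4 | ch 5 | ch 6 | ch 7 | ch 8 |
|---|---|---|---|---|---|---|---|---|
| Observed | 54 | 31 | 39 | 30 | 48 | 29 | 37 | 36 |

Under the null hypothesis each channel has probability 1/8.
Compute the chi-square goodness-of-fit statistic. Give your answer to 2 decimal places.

Expected count for each of the 8 categories: 304/8 = 38.
ch 1: (54 − 38)²/38 = 256/38 = 6.737
ch 2: (31 − 38)²/38 = 49/38 = 1.289
ch 3: (39 − 38)²/38 = 1/38 = 0.026
ch 4: (30 − 38)²/38 = 64/38 = 1.684
ch 5: (48 − 38)²/38 = 100/38 = 2.632
ch 6: (29 − 38)²/38 = 81/38 = 2.132
ch 7: (37 − 38)²/38 = 1/38 = 0.026
ch 8: (36 − 38)²/38 = 4/38 = 0.105
Sum = 14.63

14.63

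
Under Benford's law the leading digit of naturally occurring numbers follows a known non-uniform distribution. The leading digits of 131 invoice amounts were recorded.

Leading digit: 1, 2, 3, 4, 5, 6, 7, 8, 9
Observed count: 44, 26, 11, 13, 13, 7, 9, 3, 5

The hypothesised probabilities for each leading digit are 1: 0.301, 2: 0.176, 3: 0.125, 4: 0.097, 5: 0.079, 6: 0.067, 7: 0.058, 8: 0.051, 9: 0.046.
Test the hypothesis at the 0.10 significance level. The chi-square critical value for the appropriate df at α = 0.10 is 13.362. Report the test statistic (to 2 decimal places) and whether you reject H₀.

Expected counts E_i = n·p_i: 131×0.301 = 39.431, 131×0.176 = 23.056, 131×0.125 = 16.375, 131×0.097 = 12.707, 131×0.079 = 10.349, 131×0.067 = 8.777, 131×0.058 = 7.598, 131×0.051 = 6.681, 131×0.046 = 6.026.
χ² = (44−39.431)²/39.431 + (26−23.056)²/23.056 + (11−16.375)²/16.375 + (13−12.707)²/12.707 + (13−10.349)²/10.349 + (7−8.777)²/8.777 + (9−7.598)²/7.598 + (3−6.681)²/6.681 + (5−6.026)²/6.026
   = 0.529 + 0.376 + 1.764 + 0.007 + 0.679 + 0.360 + 0.259 + 2.028 + 0.175
Sum = 6.18
df = 8. Since 6.18 < 13.362, we do not reject H₀.

6.18; do not reject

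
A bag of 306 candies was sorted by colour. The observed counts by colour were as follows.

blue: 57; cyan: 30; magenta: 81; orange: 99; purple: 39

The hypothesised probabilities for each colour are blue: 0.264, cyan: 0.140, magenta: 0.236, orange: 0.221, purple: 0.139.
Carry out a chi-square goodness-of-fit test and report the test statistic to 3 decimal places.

Expected counts E_i = n·p_i: 306×0.264 = 80.784, 306×0.140 = 42.84, 306×0.236 = 72.216, 306×0.221 = 67.626, 306×0.139 = 42.534.
χ² = (57−80.784)²/80.784 + (30−42.84)²/42.84 + (81−72.216)²/72.216 + (99−67.626)²/67.626 + (39−42.534)²/42.534
   = 7.0024 + 3.8484 + 1.0684 + 14.5555 + 0.2936
Sum = 26.768

26.768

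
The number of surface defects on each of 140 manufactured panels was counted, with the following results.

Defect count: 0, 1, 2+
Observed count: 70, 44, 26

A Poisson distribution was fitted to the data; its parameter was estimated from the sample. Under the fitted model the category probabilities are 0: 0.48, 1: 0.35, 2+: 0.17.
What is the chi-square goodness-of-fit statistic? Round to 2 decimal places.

0.83

Expected counts E_i = n·p_i: 140×0.48 = 67.2, 140×0.35 = 49, 140×0.17 = 23.8.
0: (70 − 67.2)²/67.2 = 7.84/67.2 = 0.117
1: (44 − 49)²/49 = 25/49 = 0.510
2+: (26 − 23.8)²/23.8 = 4.84/23.8 = 0.203
Sum = 0.83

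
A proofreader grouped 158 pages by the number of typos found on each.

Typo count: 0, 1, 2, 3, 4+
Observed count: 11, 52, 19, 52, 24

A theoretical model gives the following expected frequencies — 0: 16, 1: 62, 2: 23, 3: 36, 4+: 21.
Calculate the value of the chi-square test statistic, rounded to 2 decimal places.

11.41

χ² = (11−16)²/16 + (52−62)²/62 + (19−23)²/23 + (52−36)²/36 + (24−21)²/21
   = 1.563 + 1.613 + 0.696 + 7.111 + 0.429
Sum = 11.41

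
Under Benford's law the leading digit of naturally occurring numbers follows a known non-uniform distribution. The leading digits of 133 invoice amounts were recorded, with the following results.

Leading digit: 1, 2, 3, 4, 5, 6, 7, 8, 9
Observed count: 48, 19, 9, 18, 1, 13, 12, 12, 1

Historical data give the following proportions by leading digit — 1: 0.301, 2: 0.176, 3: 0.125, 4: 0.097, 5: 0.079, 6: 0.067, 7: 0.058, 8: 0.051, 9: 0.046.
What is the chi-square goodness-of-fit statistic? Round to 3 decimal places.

Expected counts E_i = n·p_i: 133×0.301 = 40.033, 133×0.176 = 23.408, 133×0.125 = 16.625, 133×0.097 = 12.901, 133×0.079 = 10.507, 133×0.067 = 8.911, 133×0.058 = 7.714, 133×0.051 = 6.783, 133×0.046 = 6.118.
1: (48 − 40.033)²/40.033 = 63.473089/40.033 = 1.5855
2: (19 − 23.408)²/23.408 = 19.430464/23.408 = 0.8301
3: (9 − 16.625)²/16.625 = 58.140625/16.625 = 3.4972
4: (18 − 12.901)²/12.901 = 25.999801/12.901 = 2.0153
5: (1 − 10.507)²/10.507 = 90.383049/10.507 = 8.6022
6: (13 − 8.911)²/8.911 = 16.719921/8.911 = 1.8763
7: (12 − 7.714)²/7.714 = 18.369796/7.714 = 2.3814
8: (12 − 6.783)²/6.783 = 27.217089/6.783 = 4.0125
9: (1 − 6.118)²/6.118 = 26.193924/6.118 = 4.2815
Sum = 29.082

29.082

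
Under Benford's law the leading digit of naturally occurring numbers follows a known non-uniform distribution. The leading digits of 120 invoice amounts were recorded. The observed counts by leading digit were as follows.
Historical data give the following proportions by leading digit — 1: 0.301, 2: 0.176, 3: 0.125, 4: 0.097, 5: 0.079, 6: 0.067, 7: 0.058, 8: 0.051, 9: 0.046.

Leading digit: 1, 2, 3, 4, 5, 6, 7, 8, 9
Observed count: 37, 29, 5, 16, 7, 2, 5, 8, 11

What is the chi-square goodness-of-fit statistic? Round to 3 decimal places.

Expected counts E_i = n·p_i: 120×0.301 = 36.12, 120×0.176 = 21.12, 120×0.125 = 15, 120×0.097 = 11.64, 120×0.079 = 9.48, 120×0.067 = 8.04, 120×0.058 = 6.96, 120×0.051 = 6.12, 120×0.046 = 5.52.
1: (37 − 36.12)²/36.12 = 0.7744/36.12 = 0.0214
2: (29 − 21.12)²/21.12 = 62.0944/21.12 = 2.9401
3: (5 − 15)²/15 = 100/15 = 6.6667
4: (16 − 11.64)²/11.64 = 19.0096/11.64 = 1.6331
5: (7 − 9.48)²/9.48 = 6.1504/9.48 = 0.6488
6: (2 − 8.04)²/8.04 = 36.4816/8.04 = 4.5375
7: (5 − 6.96)²/6.96 = 3.8416/6.96 = 0.5520
8: (8 − 6.12)²/6.12 = 3.5344/6.12 = 0.5775
9: (11 − 5.52)²/5.52 = 30.0304/5.52 = 5.4403
Sum = 23.017

23.017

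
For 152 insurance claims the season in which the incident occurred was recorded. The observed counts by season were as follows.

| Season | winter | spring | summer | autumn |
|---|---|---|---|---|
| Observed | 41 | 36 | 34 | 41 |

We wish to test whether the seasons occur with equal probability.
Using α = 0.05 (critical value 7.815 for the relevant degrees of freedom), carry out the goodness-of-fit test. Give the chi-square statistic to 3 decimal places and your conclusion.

Expected count for each of the 4 categories: 152/4 = 38.
χ² = (41−38)²/38 + (36−38)²/38 + (34−38)²/38 + (41−38)²/38
   = 0.2368 + 0.1053 + 0.4211 + 0.2368
Sum = 1.000
df = 3. Since 1.000 < 7.815, we do not reject H₀.

1.000; do not reject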